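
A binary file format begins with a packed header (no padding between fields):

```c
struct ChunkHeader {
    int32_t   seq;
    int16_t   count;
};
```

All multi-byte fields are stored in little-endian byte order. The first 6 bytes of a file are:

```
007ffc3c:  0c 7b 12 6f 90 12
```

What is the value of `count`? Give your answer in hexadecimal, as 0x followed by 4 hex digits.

`count` follows `seq` (4 bytes), so it starts at byte offset 4 and occupies 2 bytes.
Bytes at offsets 4..5: 90 12.
Little-endian stores the least-significant byte at the lowest address.
Reassemble most-significant byte first: 12 90 → 0x1290.

0x1290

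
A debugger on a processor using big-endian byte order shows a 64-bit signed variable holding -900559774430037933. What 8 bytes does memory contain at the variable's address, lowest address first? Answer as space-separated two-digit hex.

Two's complement of -900559774430037933 in 64 bits: 900559774430037933 = 0x0C7F6E57EDE887AD; invert → 0xF38091A812177852; add 1 → 0xF38091A812177853.
Split into bytes (most-significant first): F3 80 91 A8 12 17 78 53.
In big-endian order the high byte comes first in memory.
So the memory order matches the most-significant-first order: F3 80 91 A8 12 17 78 53.

F3 80 91 A8 12 17 78 53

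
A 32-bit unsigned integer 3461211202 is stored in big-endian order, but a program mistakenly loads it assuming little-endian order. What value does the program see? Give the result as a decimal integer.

3461211202 in 32-bit hexadecimal is 0xCE4DE442.
Stored big-endian, the bytes at ascending addresses are CE 4D E4 42.
Read back as little-endian, the first byte is least significant, giving 0x42E44DCE.
0x42E44DCE = 1122258382.

1122258382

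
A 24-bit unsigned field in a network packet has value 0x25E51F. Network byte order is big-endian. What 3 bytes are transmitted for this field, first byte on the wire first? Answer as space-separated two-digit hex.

Split into bytes (most-significant first): 25 E5 1F.
Big-endian stores the most-significant byte at the lowest address.
So the memory order matches the most-significant-first order: 25 E5 1F.

25 E5 1F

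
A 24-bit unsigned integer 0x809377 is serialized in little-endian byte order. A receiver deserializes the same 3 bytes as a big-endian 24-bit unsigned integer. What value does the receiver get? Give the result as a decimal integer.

Stored little-endian, the bytes at ascending addresses are 77 93 80.
Read back as big-endian, the last byte is least significant, giving 0x779380.
0x779380 = 7836544.

7836544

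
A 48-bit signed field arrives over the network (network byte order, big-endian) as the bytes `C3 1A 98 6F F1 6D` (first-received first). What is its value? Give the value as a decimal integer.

In big-endian order the high byte comes first in memory.
The bytes are already most-significant first: 0xC31A986FF16D.
Top bit is set, so as a signed 48-bit value this is 0xC31A986FF16D − 2^48 = -66955982671507.

-66955982671507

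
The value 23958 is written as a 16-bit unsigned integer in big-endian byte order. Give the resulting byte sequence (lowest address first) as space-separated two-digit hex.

5D 96

23958 in hexadecimal, padded to 16 bits, is 0x5D96.
Split into bytes (most-significant first): 5D 96.
Big-endian stores the most-significant byte at the lowest address.
So the memory order matches the most-significant-first order: 5D 96.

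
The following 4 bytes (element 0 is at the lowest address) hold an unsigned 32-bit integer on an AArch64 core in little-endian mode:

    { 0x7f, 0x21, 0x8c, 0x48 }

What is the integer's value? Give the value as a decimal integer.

Little-endian: lowest address holds the least-significant byte.
Reassemble most-significant byte first: 48 8C 21 7F → 0x488C217F.
0x488C217F = 1217143167.

1217143167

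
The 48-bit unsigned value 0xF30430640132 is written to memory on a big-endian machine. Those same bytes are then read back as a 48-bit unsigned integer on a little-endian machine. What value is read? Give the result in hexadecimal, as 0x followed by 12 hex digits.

Stored big-endian, the bytes at ascending addresses are F3 04 30 64 01 32.
Read back as little-endian, the first byte is least significant, giving 0x3201643004F3.

0x3201643004F3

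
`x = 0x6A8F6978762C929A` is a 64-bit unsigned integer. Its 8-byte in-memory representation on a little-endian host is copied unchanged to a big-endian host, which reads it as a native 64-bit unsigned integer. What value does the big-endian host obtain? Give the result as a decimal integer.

Stored little-endian, the bytes at ascending addresses are 9A 92 2C 76 78 69 8F 6A.
Read back as big-endian, the last byte is least significant, giving 0x9A922C7678698F6A.
0x9A922C7678698F6A = 11138013715778604906.

11138013715778604906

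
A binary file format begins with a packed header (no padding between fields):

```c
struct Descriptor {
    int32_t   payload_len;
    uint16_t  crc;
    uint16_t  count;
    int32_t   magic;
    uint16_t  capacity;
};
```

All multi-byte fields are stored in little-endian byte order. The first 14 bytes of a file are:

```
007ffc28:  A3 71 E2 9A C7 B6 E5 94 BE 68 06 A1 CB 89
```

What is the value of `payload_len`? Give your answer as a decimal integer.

-1696435805

`payload_len` is the first field, at byte offset 0, occupying 4 bytes.
Bytes at offsets 0..3: A3 71 E2 9A.
Little-endian: lowest address holds the least-significant byte.
Reassemble most-significant byte first: 9A E2 71 A3 → 0x9AE271A3.
Top bit is set, so as a signed 32-bit value this is 0x9AE271A3 − 2^32 = -1696435805.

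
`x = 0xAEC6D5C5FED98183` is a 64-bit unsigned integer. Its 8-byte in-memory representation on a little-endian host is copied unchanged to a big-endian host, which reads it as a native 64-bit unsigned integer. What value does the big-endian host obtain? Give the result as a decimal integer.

Stored little-endian, the bytes at ascending addresses are 83 81 D9 FE C5 D5 C6 AE.
Read back as big-endian, the last byte is least significant, giving 0x8381D9FEC5D5C6AE.
0x8381D9FEC5D5C6AE = 9476094779228276398.

9476094779228276398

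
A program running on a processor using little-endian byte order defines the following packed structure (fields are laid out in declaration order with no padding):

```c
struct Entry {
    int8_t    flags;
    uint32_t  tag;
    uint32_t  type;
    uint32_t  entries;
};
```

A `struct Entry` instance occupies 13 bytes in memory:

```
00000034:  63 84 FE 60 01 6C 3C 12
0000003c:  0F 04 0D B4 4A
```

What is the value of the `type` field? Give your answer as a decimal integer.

`type` follows `flags` (1 B), `tag` (4 B), so it starts at offset 1 + 4 = 5 and occupies 4 bytes.
Bytes at offsets 5..8: 6C 3C 12 0F.
Little-endian stores the least-significant byte at the lowest address.
Reassemble most-significant byte first: 0F 12 3C 6C → 0x0F123C6C.
0x0F123C6C = 252853356.

252853356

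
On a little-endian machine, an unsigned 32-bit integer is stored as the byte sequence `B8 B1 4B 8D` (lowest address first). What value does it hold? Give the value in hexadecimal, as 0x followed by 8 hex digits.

0x8D4BB1B8

Little-endian: lowest address holds the least-significant byte.
Reassemble most-significant byte first: 8D 4B B1 B8 → 0x8D4BB1B8.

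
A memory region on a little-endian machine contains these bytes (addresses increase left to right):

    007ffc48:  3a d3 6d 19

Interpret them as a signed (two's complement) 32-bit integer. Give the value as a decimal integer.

426627898

In little-endian order the low byte comes first in memory.
Reassemble most-significant byte first: 19 6D D3 3A → 0x196DD33A.
0x196DD33A = 426627898.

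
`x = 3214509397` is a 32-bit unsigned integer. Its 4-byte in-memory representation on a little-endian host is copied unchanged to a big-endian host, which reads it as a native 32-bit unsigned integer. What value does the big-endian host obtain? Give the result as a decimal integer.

1434819007

3214509397 in 32-bit hexadecimal is 0xBF998555.
Stored little-endian, the bytes at ascending addresses are 55 85 99 BF.
Read back as big-endian, the last byte is least significant, giving 0x558599BF.
0x558599BF = 1434819007.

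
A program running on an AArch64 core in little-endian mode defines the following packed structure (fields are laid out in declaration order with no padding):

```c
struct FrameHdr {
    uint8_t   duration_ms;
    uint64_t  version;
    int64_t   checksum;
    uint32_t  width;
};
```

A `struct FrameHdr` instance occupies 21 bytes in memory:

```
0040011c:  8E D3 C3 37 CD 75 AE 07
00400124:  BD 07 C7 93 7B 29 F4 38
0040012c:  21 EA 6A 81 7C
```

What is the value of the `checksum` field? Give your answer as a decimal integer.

2393931660951537415

`checksum` follows `duration_ms` (1 B), `version` (8 B), so it starts at offset 1 + 8 = 9 and occupies 8 bytes.
Bytes at offsets 9..16: 07 C7 93 7B 29 F4 38 21.
In little-endian order the low byte comes first in memory.
Reassemble most-significant byte first: 21 38 F4 29 7B 93 C7 07 → 0x2138F4297B93C707.
0x2138F4297B93C707 = 2393931660951537415.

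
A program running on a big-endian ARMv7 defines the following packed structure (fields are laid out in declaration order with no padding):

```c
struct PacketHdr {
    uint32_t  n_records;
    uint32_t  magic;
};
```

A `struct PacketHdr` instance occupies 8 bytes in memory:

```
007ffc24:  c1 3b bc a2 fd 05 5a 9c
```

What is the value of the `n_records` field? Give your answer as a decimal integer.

3241917602

`n_records` is the first field, at byte offset 0, occupying 4 bytes.
Bytes at offsets 0..3: C1 3B BC A2.
In big-endian order the high byte comes first in memory.
The bytes are already most-significant first: 0xC13BBCA2.
0xC13BBCA2 = 3241917602.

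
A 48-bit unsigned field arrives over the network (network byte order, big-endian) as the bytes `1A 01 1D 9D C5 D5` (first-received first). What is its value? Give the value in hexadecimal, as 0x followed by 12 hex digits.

Big-endian: lowest address holds the most-significant byte.
The bytes are already most-significant first: 0x1A011D9DC5D5.

0x1A011D9DC5D5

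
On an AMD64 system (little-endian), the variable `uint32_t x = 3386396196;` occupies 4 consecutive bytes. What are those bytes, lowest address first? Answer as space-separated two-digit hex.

3386396196 in hexadecimal, padded to 32 bits, is 0xC9D84E24.
Split into bytes (most-significant first): C9 D8 4E 24.
In little-endian order the low byte comes first in memory.
So at ascending addresses the bytes are 24 4E D8 C9.

24 4E D8 C9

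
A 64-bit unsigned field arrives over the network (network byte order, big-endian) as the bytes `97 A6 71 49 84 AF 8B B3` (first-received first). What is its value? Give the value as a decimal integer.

10927546106433735603

Big-endian stores the most-significant byte at the lowest address.
The bytes are already most-significant first: 0x97A6714984AF8BB3.
0x97A6714984AF8BB3 = 10927546106433735603.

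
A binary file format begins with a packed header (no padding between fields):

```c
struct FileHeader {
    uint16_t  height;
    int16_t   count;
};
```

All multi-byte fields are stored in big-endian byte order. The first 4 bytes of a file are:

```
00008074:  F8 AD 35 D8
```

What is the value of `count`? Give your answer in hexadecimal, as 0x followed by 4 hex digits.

`count` follows `height` (2 bytes), so it starts at byte offset 2 and occupies 2 bytes.
Bytes at offsets 2..3: 35 D8.
In big-endian order the high byte comes first in memory.
The bytes are already most-significant first: 0x35D8.

0x35D8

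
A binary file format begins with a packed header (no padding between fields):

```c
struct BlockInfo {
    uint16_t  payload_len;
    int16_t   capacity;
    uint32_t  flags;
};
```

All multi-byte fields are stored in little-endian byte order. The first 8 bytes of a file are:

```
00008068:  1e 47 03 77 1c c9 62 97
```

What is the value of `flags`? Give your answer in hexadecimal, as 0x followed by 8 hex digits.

`flags` follows `payload_len` (2 B), `capacity` (2 B), so it starts at offset 2 + 2 = 4 and occupies 4 bytes.
Bytes at offsets 4..7: 1C C9 62 97.
In little-endian order the low byte comes first in memory.
Reassemble most-significant byte first: 97 62 C9 1C → 0x9762C91C.

0x9762C91C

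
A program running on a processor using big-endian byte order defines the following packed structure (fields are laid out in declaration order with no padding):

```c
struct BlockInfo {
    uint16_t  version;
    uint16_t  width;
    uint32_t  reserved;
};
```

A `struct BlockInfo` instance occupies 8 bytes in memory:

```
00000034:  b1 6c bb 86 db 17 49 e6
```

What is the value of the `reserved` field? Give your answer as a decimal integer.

3675736550

`reserved` follows `version` (2 B), `width` (2 B), so it starts at offset 2 + 2 = 4 and occupies 4 bytes.
Bytes at offsets 4..7: DB 17 49 E6.
In big-endian order the high byte comes first in memory.
The bytes are already most-significant first: 0xDB1749E6.
0xDB1749E6 = 3675736550.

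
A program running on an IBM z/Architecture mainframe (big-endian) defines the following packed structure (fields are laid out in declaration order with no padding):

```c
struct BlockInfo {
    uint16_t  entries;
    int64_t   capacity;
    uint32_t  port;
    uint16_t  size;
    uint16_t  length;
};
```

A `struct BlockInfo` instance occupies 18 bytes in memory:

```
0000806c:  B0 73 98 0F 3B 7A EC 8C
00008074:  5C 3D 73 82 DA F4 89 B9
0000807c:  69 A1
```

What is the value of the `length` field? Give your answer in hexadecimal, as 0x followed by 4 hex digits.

0x69A1

`length` follows `entries` (2 B), `capacity` (8 B), `port` (4 B), `size` (2 B), so it starts at offset 2 + 8 + 4 + 2 = 16 and occupies 2 bytes.
Bytes at offsets 16..17: 69 A1.
Big-endian: lowest address holds the most-significant byte.
The bytes are already most-significant first: 0x69A1.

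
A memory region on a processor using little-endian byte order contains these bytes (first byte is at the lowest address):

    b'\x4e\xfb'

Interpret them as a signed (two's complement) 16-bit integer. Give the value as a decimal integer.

-1202

Little-endian: lowest address holds the least-significant byte.
Reassemble most-significant byte first: FB 4E → 0xFB4E.
Top bit is set, so as a signed 16-bit value this is 0xFB4E − 2^16 = -1202.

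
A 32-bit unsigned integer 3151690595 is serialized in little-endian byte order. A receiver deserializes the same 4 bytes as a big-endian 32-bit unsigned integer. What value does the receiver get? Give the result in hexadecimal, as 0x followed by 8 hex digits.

3151690595 in 32-bit hexadecimal is 0xBBDAFB63.
Stored little-endian, the bytes at ascending addresses are 63 FB DA BB.
Read back as big-endian, the last byte is least significant, giving 0x63FBDABB.

0x63FBDABB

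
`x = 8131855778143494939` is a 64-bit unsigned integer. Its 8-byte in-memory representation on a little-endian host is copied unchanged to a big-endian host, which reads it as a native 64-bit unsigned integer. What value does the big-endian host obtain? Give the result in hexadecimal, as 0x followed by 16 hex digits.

8131855778143494939 in 64-bit hexadecimal is 0x70DA27BEECF3631B.
Stored little-endian, the bytes at ascending addresses are 1B 63 F3 EC BE 27 DA 70.
Read back as big-endian, the last byte is least significant, giving 0x1B63F3ECBE27DA70.

0x1B63F3ECBE27DA70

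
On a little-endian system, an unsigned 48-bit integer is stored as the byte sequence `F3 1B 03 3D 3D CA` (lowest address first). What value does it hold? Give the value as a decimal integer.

222364365429747

In little-endian order the low byte comes first in memory.
Reassemble most-significant byte first: CA 3D 3D 03 1B F3 → 0xCA3D3D031BF3.
0xCA3D3D031BF3 = 222364365429747.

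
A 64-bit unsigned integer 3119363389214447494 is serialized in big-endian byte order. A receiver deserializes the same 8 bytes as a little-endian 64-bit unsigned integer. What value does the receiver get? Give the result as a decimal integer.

9680343034330630699

3119363389214447494 in 64-bit hexadecimal is 0x2B4A3479B37C5786.
Stored big-endian, the bytes at ascending addresses are 2B 4A 34 79 B3 7C 57 86.
Read back as little-endian, the first byte is least significant, giving 0x86577CB379344A2B.
0x86577CB379344A2B = 9680343034330630699.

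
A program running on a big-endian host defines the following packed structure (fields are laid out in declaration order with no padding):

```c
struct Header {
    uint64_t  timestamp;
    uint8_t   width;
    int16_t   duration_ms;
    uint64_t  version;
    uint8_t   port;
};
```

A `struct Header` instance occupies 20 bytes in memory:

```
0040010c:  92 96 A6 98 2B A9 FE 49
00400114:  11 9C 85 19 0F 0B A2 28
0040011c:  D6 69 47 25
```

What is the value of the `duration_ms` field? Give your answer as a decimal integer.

`duration_ms` follows `timestamp` (8 B), `width` (1 B), so it starts at offset 8 + 1 = 9 and occupies 2 bytes.
Bytes at offsets 9..10: 9C 85.
Big-endian: lowest address holds the most-significant byte.
The bytes are already most-significant first: 0x9C85.
Top bit is set, so as a signed 16-bit value this is 0x9C85 − 2^16 = -25467.

-25467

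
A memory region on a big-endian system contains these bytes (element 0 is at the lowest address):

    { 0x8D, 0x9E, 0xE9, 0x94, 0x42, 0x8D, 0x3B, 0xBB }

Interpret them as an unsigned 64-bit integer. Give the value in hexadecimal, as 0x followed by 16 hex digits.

0x8D9EE994428D3BBB

Big-endian: lowest address holds the most-significant byte.
The bytes are already most-significant first: 0x8D9EE994428D3BBB.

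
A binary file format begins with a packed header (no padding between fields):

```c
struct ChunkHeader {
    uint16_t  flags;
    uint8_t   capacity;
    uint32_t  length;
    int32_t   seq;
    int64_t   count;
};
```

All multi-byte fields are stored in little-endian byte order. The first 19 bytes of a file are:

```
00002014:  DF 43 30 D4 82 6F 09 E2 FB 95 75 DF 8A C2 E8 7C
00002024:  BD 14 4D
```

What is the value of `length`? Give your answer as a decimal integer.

`length` follows `flags` (2 B), `capacity` (1 B), so it starts at offset 2 + 1 = 3 and occupies 4 bytes.
Bytes at offsets 3..6: D4 82 6F 09.
In little-endian order the low byte comes first in memory.
Reassemble most-significant byte first: 09 6F 82 D4 → 0x096F82D4.
0x096F82D4 = 158302932.

158302932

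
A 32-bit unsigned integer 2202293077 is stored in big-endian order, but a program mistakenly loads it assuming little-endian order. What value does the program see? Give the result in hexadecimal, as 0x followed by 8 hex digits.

2202293077 in 32-bit hexadecimal is 0x83445355.
Stored big-endian, the bytes at ascending addresses are 83 44 53 55.
Read back as little-endian, the first byte is least significant, giving 0x55534483.

0x55534483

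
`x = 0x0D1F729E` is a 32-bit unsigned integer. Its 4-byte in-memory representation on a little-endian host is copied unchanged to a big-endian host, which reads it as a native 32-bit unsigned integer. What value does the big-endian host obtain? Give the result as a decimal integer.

2658279181

Stored little-endian, the bytes at ascending addresses are 9E 72 1F 0D.
Read back as big-endian, the last byte is least significant, giving 0x9E721F0D.
0x9E721F0D = 2658279181.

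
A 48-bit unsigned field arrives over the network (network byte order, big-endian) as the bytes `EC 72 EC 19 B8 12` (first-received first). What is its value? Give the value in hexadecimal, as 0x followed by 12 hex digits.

0xEC72EC19B812

Big-endian stores the most-significant byte at the lowest address.
The bytes are already most-significant first: 0xEC72EC19B812.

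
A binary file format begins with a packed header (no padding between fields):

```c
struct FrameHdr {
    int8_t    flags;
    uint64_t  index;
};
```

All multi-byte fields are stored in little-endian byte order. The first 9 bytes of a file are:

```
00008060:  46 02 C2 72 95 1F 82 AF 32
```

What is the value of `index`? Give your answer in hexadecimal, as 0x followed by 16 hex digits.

0x32AF821F9572C202

`index` follows `flags` (1 byte), so it starts at byte offset 1 and occupies 8 bytes.
Bytes at offsets 1..8: 02 C2 72 95 1F 82 AF 32.
Little-endian stores the least-significant byte at the lowest address.
Reassemble most-significant byte first: 32 AF 82 1F 95 72 C2 02 → 0x32AF821F9572C202.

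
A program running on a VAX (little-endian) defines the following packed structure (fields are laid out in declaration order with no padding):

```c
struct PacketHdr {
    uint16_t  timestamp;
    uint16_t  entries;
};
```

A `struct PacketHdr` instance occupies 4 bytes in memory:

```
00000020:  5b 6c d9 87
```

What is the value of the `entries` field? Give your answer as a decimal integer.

34777

`entries` follows `timestamp` (2 bytes), so it starts at byte offset 2 and occupies 2 bytes.
Bytes at offsets 2..3: D9 87.
Little-endian stores the least-significant byte at the lowest address.
Reassemble most-significant byte first: 87 D9 → 0x87D9.
0x87D9 = 34777.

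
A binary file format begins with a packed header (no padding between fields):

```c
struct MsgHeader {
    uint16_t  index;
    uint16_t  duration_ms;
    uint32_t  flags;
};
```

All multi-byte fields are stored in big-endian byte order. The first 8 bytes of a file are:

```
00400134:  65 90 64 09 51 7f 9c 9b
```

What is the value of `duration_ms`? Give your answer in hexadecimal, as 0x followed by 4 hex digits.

0x6409

`duration_ms` follows `index` (2 bytes), so it starts at byte offset 2 and occupies 2 bytes.
Bytes at offsets 2..3: 64 09.
Big-endian: lowest address holds the most-significant byte.
The bytes are already most-significant first: 0x6409.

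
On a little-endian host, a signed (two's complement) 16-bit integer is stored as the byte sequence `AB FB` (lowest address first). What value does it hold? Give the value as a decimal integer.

-1109

Little-endian: lowest address holds the least-significant byte.
Reassemble most-significant byte first: FB AB → 0xFBAB.
Top bit is set, so as a signed 16-bit value this is 0xFBAB − 2^16 = -1109.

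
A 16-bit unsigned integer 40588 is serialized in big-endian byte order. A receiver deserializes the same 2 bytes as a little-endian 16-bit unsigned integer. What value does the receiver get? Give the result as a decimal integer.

40588 in 16-bit hexadecimal is 0x9E8C.
Stored big-endian, the bytes at ascending addresses are 9E 8C.
Read back as little-endian, the first byte is least significant, giving 0x8C9E.
0x8C9E = 35998.

35998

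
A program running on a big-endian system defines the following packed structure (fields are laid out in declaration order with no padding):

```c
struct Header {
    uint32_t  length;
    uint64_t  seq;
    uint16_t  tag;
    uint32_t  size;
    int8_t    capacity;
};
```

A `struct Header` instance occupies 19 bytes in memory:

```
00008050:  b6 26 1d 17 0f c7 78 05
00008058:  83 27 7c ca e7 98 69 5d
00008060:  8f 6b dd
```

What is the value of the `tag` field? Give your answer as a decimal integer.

`tag` follows `length` (4 B), `seq` (8 B), so it starts at offset 4 + 8 = 12 and occupies 2 bytes.
Bytes at offsets 12..13: E7 98.
Big-endian stores the most-significant byte at the lowest address.
The bytes are already most-significant first: 0xE798.
0xE798 = 59288.

59288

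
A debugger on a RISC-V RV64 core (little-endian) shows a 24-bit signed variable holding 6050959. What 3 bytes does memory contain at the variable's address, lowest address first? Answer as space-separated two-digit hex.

6050959 in hexadecimal, padded to 24 bits, is 0x5C548F.
Split into bytes (most-significant first): 5C 54 8F.
In little-endian order the low byte comes first in memory.
So at ascending addresses the bytes are 8F 54 5C.

8F 54 5C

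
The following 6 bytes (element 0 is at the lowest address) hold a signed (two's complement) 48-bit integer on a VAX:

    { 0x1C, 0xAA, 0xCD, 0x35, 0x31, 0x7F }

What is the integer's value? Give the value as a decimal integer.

139849332795932

In little-endian order the low byte comes first in memory.
Reassemble most-significant byte first: 7F 31 35 CD AA 1C → 0x7F3135CDAA1C.
0x7F3135CDAA1C = 139849332795932.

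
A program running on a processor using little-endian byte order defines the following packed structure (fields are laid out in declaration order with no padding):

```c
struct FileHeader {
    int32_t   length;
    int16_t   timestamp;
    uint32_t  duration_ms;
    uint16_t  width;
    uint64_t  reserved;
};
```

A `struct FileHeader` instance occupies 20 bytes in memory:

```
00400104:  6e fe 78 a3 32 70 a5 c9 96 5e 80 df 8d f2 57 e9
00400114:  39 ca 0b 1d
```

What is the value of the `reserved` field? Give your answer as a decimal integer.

2092988801920529037

`reserved` follows `length` (4 B), `timestamp` (2 B), `duration_ms` (4 B), `width` (2 B), so it starts at offset 4 + 2 + 4 + 2 = 12 and occupies 8 bytes.
Bytes at offsets 12..19: 8D F2 57 E9 39 CA 0B 1D.
In little-endian order the low byte comes first in memory.
Reassemble most-significant byte first: 1D 0B CA 39 E9 57 F2 8D → 0x1D0BCA39E957F28D.
0x1D0BCA39E957F28D = 2092988801920529037.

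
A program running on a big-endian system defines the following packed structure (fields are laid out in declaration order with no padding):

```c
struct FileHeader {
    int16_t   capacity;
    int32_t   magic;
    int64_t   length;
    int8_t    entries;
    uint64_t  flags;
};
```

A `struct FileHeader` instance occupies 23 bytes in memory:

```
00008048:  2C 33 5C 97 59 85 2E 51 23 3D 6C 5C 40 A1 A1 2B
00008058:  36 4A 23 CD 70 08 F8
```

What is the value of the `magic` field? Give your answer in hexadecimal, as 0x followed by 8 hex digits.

0x5C975985

`magic` follows `capacity` (2 bytes), so it starts at byte offset 2 and occupies 4 bytes.
Bytes at offsets 2..5: 5C 97 59 85.
Big-endian stores the most-significant byte at the lowest address.
The bytes are already most-significant first: 0x5C975985.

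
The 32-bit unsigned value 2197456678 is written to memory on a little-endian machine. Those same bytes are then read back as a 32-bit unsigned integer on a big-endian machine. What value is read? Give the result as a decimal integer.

2197456678 in 32-bit hexadecimal is 0x82FA8726.
Stored little-endian, the bytes at ascending addresses are 26 87 FA 82.
Read back as big-endian, the last byte is least significant, giving 0x2687FA82.
0x2687FA82 = 646445698.

646445698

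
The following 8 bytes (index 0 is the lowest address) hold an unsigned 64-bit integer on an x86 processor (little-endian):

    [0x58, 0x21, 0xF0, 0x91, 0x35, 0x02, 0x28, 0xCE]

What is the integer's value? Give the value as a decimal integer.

Little-endian: lowest address holds the least-significant byte.
Reassemble most-significant byte first: CE 28 02 35 91 F0 21 58 → 0xCE28023591F02158.
0xCE28023591F02158 = 14855125799986536792.

14855125799986536792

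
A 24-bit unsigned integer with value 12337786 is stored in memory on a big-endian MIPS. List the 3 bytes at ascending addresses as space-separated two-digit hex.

BC 42 7A

12337786 in hexadecimal, padded to 24 bits, is 0xBC427A.
Split into bytes (most-significant first): BC 42 7A.
In big-endian order the high byte comes first in memory.
So the memory order matches the most-significant-first order: BC 42 7A.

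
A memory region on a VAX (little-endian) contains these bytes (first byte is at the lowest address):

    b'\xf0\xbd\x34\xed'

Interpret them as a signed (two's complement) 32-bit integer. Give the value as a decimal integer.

-315310608

In little-endian order the low byte comes first in memory.
Reassemble most-significant byte first: ED 34 BD F0 → 0xED34BDF0.
Top bit is set, so as a signed 32-bit value this is 0xED34BDF0 − 2^32 = -315310608.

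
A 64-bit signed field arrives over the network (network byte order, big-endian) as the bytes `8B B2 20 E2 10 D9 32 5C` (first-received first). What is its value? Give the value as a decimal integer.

-8380599801265704356

Big-endian: lowest address holds the most-significant byte.
The bytes are already most-significant first: 0x8BB220E210D9325C.
Top bit is set, so as a signed 64-bit value this is 0x8BB220E210D9325C − 2^64 = -8380599801265704356.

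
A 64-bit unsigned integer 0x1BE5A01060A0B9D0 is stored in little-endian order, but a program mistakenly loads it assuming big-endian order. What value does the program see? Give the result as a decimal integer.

Stored little-endian, the bytes at ascending addresses are D0 B9 A0 60 10 A0 E5 1B.
Read back as big-endian, the last byte is least significant, giving 0xD0B9A06010A0E51B.
0xD0B9A06010A0E51B = 15040228765036766491.

15040228765036766491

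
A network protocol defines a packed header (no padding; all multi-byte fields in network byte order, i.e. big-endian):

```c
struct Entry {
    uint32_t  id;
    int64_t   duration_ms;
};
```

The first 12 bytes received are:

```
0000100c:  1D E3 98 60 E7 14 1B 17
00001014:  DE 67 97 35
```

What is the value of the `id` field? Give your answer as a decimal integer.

501454944

`id` is the first field, at byte offset 0, occupying 4 bytes.
Bytes at offsets 0..3: 1D E3 98 60.
Big-endian stores the most-significant byte at the lowest address.
The bytes are already most-significant first: 0x1DE39860.
0x1DE39860 = 501454944.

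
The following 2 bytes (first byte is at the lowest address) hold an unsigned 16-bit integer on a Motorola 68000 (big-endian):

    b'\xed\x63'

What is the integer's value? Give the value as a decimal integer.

Big-endian stores the most-significant byte at the lowest address.
The bytes are already most-significant first: 0xED63.
0xED63 = 60771.

60771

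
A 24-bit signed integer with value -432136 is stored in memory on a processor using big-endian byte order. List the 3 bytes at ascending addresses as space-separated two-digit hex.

Two's complement of -432136 in 24 bits: 432136 = 0x069808; invert → 0xF967F7; add 1 → 0xF967F8.
Split into bytes (most-significant first): F9 67 F8.
In big-endian order the high byte comes first in memory.
So the memory order matches the most-significant-first order: F9 67 F8.

F9 67 F8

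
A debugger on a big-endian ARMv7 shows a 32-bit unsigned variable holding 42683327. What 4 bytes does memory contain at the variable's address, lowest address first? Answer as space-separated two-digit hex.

42683327 in hexadecimal, padded to 32 bits, is 0x028B4BBF.
Split into bytes (most-significant first): 02 8B 4B BF.
Big-endian: lowest address holds the most-significant byte.
So the memory order matches the most-significant-first order: 02 8B 4B BF.

02 8B 4B BF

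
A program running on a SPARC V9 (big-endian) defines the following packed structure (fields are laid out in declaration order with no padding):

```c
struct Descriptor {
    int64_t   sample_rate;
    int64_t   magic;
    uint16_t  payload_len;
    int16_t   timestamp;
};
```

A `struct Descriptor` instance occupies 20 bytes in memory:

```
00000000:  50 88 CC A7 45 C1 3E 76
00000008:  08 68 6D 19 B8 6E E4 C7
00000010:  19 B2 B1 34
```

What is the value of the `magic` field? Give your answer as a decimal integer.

605854107117216967

`magic` follows `sample_rate` (8 bytes), so it starts at byte offset 8 and occupies 8 bytes.
Bytes at offsets 8..15: 08 68 6D 19 B8 6E E4 C7.
Big-endian: lowest address holds the most-significant byte.
The bytes are already most-significant first: 0x08686D19B86EE4C7.
0x08686D19B86EE4C7 = 605854107117216967.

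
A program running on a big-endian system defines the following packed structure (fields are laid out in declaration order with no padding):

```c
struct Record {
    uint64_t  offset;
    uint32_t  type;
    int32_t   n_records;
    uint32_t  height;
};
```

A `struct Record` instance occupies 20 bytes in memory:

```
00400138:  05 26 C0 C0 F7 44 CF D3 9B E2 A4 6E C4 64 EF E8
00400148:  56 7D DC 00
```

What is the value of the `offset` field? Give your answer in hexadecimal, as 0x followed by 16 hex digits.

0x0526C0C0F744CFD3

`offset` is the first field, at byte offset 0, occupying 8 bytes.
Bytes at offsets 0..7: 05 26 C0 C0 F7 44 CF D3.
In big-endian order the high byte comes first in memory.
The bytes are already most-significant first: 0x0526C0C0F744CFD3.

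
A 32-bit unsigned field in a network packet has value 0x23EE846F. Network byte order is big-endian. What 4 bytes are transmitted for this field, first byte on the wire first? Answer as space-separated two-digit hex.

Split into bytes (most-significant first): 23 EE 84 6F.
Big-endian stores the most-significant byte at the lowest address.
So the memory order matches the most-significant-first order: 23 EE 84 6F.

23 EE 84 6F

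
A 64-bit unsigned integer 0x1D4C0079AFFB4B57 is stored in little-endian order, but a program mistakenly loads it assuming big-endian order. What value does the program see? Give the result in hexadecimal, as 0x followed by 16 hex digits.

Stored little-endian, the bytes at ascending addresses are 57 4B FB AF 79 00 4C 1D.
Read back as big-endian, the last byte is least significant, giving 0x574BFBAF79004C1D.

0x574BFBAF79004C1D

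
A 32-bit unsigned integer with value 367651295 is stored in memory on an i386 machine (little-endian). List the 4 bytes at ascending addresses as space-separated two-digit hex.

367651295 in hexadecimal, padded to 32 bits, is 0x15E9E9DF.
Split into bytes (most-significant first): 15 E9 E9 DF.
In little-endian order the low byte comes first in memory.
So at ascending addresses the bytes are DF E9 E9 15.

DF E9 E9 15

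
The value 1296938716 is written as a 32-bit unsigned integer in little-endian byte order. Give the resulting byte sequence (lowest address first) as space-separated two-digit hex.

DC B6 4D 4D

1296938716 in hexadecimal, padded to 32 bits, is 0x4D4DB6DC.
Split into bytes (most-significant first): 4D 4D B6 DC.
In little-endian order the low byte comes first in memory.
So at ascending addresses the bytes are DC B6 4D 4D.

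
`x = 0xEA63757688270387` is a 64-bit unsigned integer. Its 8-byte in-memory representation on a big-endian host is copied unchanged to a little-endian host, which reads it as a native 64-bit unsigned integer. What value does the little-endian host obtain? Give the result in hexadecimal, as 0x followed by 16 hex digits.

0x87032788767563EA

Stored big-endian, the bytes at ascending addresses are EA 63 75 76 88 27 03 87.
Read back as little-endian, the first byte is least significant, giving 0x87032788767563EA.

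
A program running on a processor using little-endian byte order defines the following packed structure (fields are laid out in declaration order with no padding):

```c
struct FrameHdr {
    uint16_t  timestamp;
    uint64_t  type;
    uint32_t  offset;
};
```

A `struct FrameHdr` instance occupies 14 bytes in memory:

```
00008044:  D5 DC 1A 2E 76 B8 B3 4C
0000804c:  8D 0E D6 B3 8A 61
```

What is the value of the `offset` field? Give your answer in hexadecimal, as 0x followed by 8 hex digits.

0x618AB3D6

`offset` follows `timestamp` (2 B), `type` (8 B), so it starts at offset 2 + 8 = 10 and occupies 4 bytes.
Bytes at offsets 10..13: D6 B3 8A 61.
Little-endian stores the least-significant byte at the lowest address.
Reassemble most-significant byte first: 61 8A B3 D6 → 0x618AB3D6.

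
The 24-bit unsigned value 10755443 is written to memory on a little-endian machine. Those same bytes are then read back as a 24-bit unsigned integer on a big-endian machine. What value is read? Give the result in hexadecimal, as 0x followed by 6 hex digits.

10755443 in 24-bit hexadecimal is 0xA41D73.
Stored little-endian, the bytes at ascending addresses are 73 1D A4.
Read back as big-endian, the last byte is least significant, giving 0x731DA4.

0x731DA4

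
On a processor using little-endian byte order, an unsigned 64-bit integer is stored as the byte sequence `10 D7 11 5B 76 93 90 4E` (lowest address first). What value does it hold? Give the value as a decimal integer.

Little-endian stores the least-significant byte at the lowest address.
Reassemble most-significant byte first: 4E 90 93 76 5B 11 D7 10 → 0x4E9093765B11D710.
0x4E9093765B11D710 = 5661186868148033296.

5661186868148033296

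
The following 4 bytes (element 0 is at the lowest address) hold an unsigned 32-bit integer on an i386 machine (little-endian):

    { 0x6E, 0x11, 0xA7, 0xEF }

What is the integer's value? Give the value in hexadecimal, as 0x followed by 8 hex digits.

0xEFA7116E

Little-endian stores the least-significant byte at the lowest address.
Reassemble most-significant byte first: EF A7 11 6E → 0xEFA7116E.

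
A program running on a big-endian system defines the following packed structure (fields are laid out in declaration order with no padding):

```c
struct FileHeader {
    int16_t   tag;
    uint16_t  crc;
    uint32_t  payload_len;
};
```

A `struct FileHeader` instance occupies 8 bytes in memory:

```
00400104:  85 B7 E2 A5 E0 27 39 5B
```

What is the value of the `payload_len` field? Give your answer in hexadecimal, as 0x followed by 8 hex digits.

0xE027395B

`payload_len` follows `tag` (2 B), `crc` (2 B), so it starts at offset 2 + 2 = 4 and occupies 4 bytes.
Bytes at offsets 4..7: E0 27 39 5B.
In big-endian order the high byte comes first in memory.
The bytes are already most-significant first: 0xE027395B.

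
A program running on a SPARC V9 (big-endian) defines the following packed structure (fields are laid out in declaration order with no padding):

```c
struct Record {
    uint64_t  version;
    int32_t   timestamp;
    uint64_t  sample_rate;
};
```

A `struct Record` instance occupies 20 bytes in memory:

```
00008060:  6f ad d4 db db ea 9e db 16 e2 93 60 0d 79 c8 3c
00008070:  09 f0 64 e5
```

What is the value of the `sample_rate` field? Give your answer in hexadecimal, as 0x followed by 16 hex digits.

`sample_rate` follows `version` (8 B), `timestamp` (4 B), so it starts at offset 8 + 4 = 12 and occupies 8 bytes.
Bytes at offsets 12..19: 0D 79 C8 3C 09 F0 64 E5.
Big-endian: lowest address holds the most-significant byte.
The bytes are already most-significant first: 0x0D79C83C09F064E5.

0x0D79C83C09F064E5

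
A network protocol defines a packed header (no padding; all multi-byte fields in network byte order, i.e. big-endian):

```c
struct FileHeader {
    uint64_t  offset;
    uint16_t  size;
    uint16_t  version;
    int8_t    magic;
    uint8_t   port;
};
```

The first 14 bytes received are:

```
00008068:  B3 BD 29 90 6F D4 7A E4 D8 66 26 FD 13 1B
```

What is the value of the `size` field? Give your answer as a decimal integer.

55398

`size` follows `offset` (8 bytes), so it starts at byte offset 8 and occupies 2 bytes.
Bytes at offsets 8..9: D8 66.
Big-endian: lowest address holds the most-significant byte.
The bytes are already most-significant first: 0xD866.
0xD866 = 55398.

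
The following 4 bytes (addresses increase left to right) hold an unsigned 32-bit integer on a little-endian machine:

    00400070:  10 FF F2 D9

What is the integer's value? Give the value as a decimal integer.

3656580880

In little-endian order the low byte comes first in memory.
Reassemble most-significant byte first: D9 F2 FF 10 → 0xD9F2FF10.
0xD9F2FF10 = 3656580880.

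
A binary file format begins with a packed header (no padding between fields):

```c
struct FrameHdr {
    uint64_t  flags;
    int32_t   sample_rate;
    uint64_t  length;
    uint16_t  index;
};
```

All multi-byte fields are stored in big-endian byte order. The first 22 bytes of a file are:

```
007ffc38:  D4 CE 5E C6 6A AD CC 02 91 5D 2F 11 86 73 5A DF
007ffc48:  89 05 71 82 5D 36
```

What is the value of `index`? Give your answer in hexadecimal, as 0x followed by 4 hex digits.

`index` follows `flags` (8 B), `sample_rate` (4 B), `length` (8 B), so it starts at offset 8 + 4 + 8 = 20 and occupies 2 bytes.
Bytes at offsets 20..21: 5D 36.
Big-endian stores the most-significant byte at the lowest address.
The bytes are already most-significant first: 0x5D36.

0x5D36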